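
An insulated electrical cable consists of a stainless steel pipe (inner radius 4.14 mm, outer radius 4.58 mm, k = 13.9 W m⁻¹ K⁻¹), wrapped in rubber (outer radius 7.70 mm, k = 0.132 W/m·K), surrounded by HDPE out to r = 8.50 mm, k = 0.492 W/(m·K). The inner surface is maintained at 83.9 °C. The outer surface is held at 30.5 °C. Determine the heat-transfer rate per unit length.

Q' = 81.0 W/m

Resistance network (inner→outer):
  R'_stainless steel = ln(0.00458/0.00414)/(2πk) = 0.1010/(2π·13.9) = 0.001156 m·K/W
  R'_rubber = ln(0.00770/0.00458)/(2πk) = 0.5195/(2π·0.132) = 0.6264 m·K/W
  R'_HDPE = ln(0.00850/0.00770)/(2πk) = 0.09885/(2π·0.492) = 0.03198 m·K/W
ΣR = 0.001156 + 0.6264 + 0.03198 = 0.6595 m·K/W
Q' = ΔT/ΣR = (83.9 °C − 30.5 °C)/0.6595 = 81.0 W/m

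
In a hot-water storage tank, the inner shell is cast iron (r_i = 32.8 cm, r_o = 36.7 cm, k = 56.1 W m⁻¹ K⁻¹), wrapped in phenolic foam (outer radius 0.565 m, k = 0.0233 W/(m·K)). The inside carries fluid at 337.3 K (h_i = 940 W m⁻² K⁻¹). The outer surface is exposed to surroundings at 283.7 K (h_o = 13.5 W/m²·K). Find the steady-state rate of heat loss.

Q = 16.3 W

Series thermal resistances, inner to outer:
  R_conv,in = 1/(4πr²h) = 1/(4π·0.328²·940) = 7.869×10^-4 K/W
  R_cast iron = (1/0.328 − 1/0.367)/(4πk) = 0.3240/(4π·56.1) = 4.596×10^-4 K/W
  R_phenolic foam = (1/0.367 − 1/0.565)/(4πk) = 0.9549/(4π·0.0233) = 3.261 K/W
  R_conv,out = 1/(4πr²h) = 1/(4π·0.565²·13.5) = 0.01847 K/W
ΣR = 7.869×10^-4 + 4.596×10^-4 + 3.261 + 0.01847 = 3.281 K/W
Q = ΔT/ΣR = (337.3 K − 283.7 K)/3.281 = 16.3 W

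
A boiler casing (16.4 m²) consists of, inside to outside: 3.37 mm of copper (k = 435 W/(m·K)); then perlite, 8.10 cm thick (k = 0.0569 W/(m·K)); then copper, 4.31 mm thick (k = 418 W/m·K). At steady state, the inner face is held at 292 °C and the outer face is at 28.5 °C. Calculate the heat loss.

Q = 3040 W

Series thermal resistances, inner to outer:
  R_copper = L/(kA) = 0.00337/(435·16.4) = 4.724×10^-7 K/W
  R_perlite = L/(kA) = 0.0810/(0.0569·16.4) = 0.08680 K/W
  R_copper = L/(kA) = 0.00431/(418·16.4) = 6.287×10^-7 K/W
ΣR = 4.724×10^-7 + 0.08680 + 6.287×10^-7 = 0.08680 K/W
Q = ΔT/ΣR = (292 °C − 28.5 °C)/0.08680 = 3040 W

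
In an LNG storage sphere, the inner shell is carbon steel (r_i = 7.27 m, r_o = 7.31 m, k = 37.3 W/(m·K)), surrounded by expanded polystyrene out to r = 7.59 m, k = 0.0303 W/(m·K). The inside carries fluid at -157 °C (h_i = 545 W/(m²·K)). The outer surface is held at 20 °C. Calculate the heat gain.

Q = 13400 W

Resistance network (inner→outer):
  R_conv,in = 1/(4πr²h) = 1/(4π·7.27²·545) = 2.763×10^-6 K/W
  R_carbon steel = (1/7.27 − 1/7.31)/(4πk) = 7.527×10^-4/(4π·37.3) = 1.606×10^-6 K/W
  R_expanded polystyrene = (1/7.31 − 1/7.59)/(4πk) = 0.005047/(4π·0.0303) = 0.01325 K/W
ΣR = 2.763×10^-6 + 1.606×10^-6 + 0.01325 = 0.01325 K/W
Q = ΔT/ΣR = (-157 °C − 20 °C)/0.01325 = -13400 W
(Negative Q ⇒ heat flows inward; heat gain = 13400 W.)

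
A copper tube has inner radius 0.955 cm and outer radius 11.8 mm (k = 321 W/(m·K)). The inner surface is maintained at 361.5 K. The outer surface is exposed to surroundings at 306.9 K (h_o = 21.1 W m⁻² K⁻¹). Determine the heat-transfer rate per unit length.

Q' = 85.4 W/m

Treat each layer as a resistance in series:
  R'_copper = ln(0.0118/0.00955)/(2πk) = 0.2116/(2π·321) = 1.049×10^-4 m·K/W
  R'_conv,out = 1/(2πr h) = 1/(2π·0.0118·21.1) = 0.6392 m·K/W
ΣR = 1.049×10^-4 + 0.6392 = 0.6393 m·K/W
Q' = ΔT/ΣR = (361.5 K − 306.9 K)/0.6393 = 85.4 W/m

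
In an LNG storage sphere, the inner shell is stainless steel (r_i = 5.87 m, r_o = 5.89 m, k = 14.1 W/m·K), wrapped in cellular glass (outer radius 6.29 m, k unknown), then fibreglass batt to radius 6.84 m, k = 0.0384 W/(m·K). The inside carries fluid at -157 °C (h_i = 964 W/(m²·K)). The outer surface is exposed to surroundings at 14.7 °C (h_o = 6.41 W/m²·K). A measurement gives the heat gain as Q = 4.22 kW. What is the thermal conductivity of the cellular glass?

k = 0.0617 W/m·K

ΣR = ΔT/Q = |-157 − 14.7|/4220 = 0.04069 K/W
Known resistances:
  R_conv,in = 1/(4πr²h) = 1/(4π·5.87²·964) = 2.396×10^-6 K/W
  R_stainless steel = (1/5.87 − 1/5.89)/(4πk) = 5.785×10^-4/(4π·14.1) = 3.265×10^-6 K/W
  R_fibreglass batt = (1/6.29 − 1/6.84)/(4πk) = 0.01278/(4π·0.0384) = 0.02649 K/W
  R_conv,out = 1/(4πr²h) = 1/(4π·6.84²·6.41) = 2.654×10^-4 K/W
R_cellular glass = ΣR − ΣR_known = 0.04069 − 0.02676 = 0.01393 K/W
(1/r₁−1/r₂)/(4πk) = 0.01393 ⇒ k = 0.01080/(4π·0.01393) = 0.0617 W/m·K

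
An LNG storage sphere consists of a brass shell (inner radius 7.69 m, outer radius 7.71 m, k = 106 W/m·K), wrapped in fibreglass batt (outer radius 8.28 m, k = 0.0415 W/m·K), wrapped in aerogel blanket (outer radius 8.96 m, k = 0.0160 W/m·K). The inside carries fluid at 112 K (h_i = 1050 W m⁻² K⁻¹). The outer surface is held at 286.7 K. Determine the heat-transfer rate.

Q = 2.79 kW

Treat each layer as a resistance in series:
  R_conv,in = 1/(4πr²h) = 1/(4π·7.69²·1050) = 1.282×10^-6 K/W
  R_brass = (1/7.69 − 1/7.71)/(4πk) = 3.373×10^-4/(4π·106) = 2.532×10^-7 K/W
  R_fibreglass batt = (1/7.71 − 1/8.28)/(4πk) = 0.008929/(4π·0.0415) = 0.01712 K/W
  R_aerogel blanket = (1/8.28 − 1/8.96)/(4πk) = 0.009166/(4π·0.0160) = 0.04559 K/W
ΣR = 1.282×10^-6 + 2.532×10^-7 + 0.01712 + 0.04559 = 0.06271 K/W
Q = ΔT/ΣR = (112 K − 286.7 K)/0.06271 = -2790 W
(Negative Q ⇒ heat flows inward; heat gain = 2790 W.)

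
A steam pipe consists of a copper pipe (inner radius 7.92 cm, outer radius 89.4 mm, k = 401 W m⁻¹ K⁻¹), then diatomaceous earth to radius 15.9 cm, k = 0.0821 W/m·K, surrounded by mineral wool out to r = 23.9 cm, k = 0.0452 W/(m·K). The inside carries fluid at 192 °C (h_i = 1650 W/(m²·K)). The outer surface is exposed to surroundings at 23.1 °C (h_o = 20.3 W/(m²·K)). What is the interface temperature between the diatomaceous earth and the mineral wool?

Series thermal resistances, inner to outer:
  R'_conv,in = 1/(2πr h) = 1/(2π·0.0792·1650) = 0.001218 m·K/W
  R'_copper = ln(0.0894/0.0792)/(2πk) = 0.1211/(2π·401) = 4.808×10^-5 m·K/W
  R'_diatomaceous earth = ln(0.159/0.0894)/(2πk) = 0.5758/(2π·0.0821) = 1.116 m·K/W
  R'_mineral wool = ln(0.239/0.159)/(2πk) = 0.4076/(2π·0.0452) = 1.435 m·K/W
  R'_conv,out = 1/(2πr h) = 1/(2π·0.239·20.3) = 0.03280 m·K/W
ΣR = 0.001218 + 4.808×10^-5 + 1.116 + 1.435 + 0.03280 = 2.585 m·K/W
Q' = ΔT/ΣR = (192 °C − 23.1 °C)/2.585 = 65.34 W/m
From the inner boundary to the diatomaceous earth/mineral wool interface, ΣR_partial = 1.117 m·K/W.
T_interface = T_in − Q'·ΣR_partial = 192 °C − (65.34)(1.117) = 119 °C

T = 119 °C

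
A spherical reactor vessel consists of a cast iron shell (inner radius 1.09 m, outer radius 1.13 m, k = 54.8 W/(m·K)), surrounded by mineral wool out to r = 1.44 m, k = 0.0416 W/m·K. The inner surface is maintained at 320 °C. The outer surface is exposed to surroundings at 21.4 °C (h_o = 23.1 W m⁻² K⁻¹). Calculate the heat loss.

Q = 816 W

Resistance network (inner→outer):
  R_cast iron = (1/1.09 − 1/1.13)/(4πk) = 0.03248/(4π·54.8) = 4.716×10^-5 K/W
  R_mineral wool = (1/1.13 − 1/1.44)/(4πk) = 0.1905/(4π·0.0416) = 0.3644 K/W
  R_conv,out = 1/(4πr²h) = 1/(4π·1.44²·23.1) = 0.001661 K/W
ΣR = 4.716×10^-5 + 0.3644 + 0.001661 = 0.3661 K/W
Q = ΔT/ΣR = (320 °C − 21.4 °C)/0.3661 = 816 W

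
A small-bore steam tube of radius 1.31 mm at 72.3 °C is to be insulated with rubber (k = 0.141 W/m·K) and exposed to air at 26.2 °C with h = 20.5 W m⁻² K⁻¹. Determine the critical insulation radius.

r_cr = 0.688 cm

For a cylinder, r_cr = k_ins/h = 0.141/20.5 = 0.00688 m = 0.688 cm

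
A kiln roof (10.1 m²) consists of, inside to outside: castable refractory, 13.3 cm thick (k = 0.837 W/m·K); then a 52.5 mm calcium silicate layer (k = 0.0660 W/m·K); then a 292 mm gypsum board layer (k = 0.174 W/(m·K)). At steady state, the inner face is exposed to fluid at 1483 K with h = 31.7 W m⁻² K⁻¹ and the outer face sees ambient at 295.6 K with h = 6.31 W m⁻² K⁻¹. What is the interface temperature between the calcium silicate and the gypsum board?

Resistance network (inner→outer):
  R_conv,in = 1/(hA) = 1/(31.7·10.1) = 0.003123 K/W
  R_castable refractory = L/(kA) = 0.133/(0.837·10.1) = 0.01573 K/W
  R_calcium silicate = L/(kA) = 0.0525/(0.0660·10.1) = 0.07876 K/W
  R_gypsum board = L/(kA) = 0.292/(0.174·10.1) = 0.1662 K/W
  R_conv,out = 1/(hA) = 1/(6.31·10.1) = 0.01569 K/W
ΣR = 0.003123 + 0.01573 + 0.07876 + 0.1662 + 0.01569 = 0.2795 K/W
Q = ΔT/ΣR = (1483 K − 295.6 K)/0.2795 = 4248 W
From the inner boundary to the calcium silicate/gypsum board interface, ΣR_partial = 0.09761 K/W.
T_interface = T_in − Q·ΣR_partial = 1483 K − (4248)(0.09761) = 1068 K

T = 1068 K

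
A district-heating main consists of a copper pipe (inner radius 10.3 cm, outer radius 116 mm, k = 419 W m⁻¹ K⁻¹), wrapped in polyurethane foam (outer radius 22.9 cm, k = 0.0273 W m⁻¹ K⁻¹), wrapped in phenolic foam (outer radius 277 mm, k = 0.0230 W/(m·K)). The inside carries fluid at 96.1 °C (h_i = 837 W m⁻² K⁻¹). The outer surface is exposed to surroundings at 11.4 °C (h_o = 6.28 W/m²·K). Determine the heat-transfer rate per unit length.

Series thermal resistances, inner to outer:
  R'_conv,in = 1/(2πr h) = 1/(2π·0.103·837) = 0.001846 m·K/W
  R'_copper = ln(0.116/0.103)/(2πk) = 0.1189/(2π·419) = 4.515×10^-5 m·K/W
  R'_polyurethane foam = ln(0.229/0.116)/(2πk) = 0.6801/(2π·0.0273) = 3.965 m·K/W
  R'_phenolic foam = ln(0.277/0.229)/(2πk) = 0.1903/(2π·0.0230) = 1.317 m·K/W
  R'_conv,out = 1/(2πr h) = 1/(2π·0.277·6.28) = 0.09149 m·K/W
ΣR = 0.001846 + 4.515×10^-5 + 3.965 + 1.317 + 0.09149 = 5.375 m·K/W
Q' = ΔT/ΣR = (96.1 °C − 11.4 °C)/5.375 = 15.8 W/m

Q' = 15.8 W/m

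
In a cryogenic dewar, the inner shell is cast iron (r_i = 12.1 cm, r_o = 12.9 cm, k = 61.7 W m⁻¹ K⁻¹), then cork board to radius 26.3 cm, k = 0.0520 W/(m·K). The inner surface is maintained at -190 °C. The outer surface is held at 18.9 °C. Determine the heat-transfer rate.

Q = 34.6 W

Resistance network (inner→outer):
  R_cast iron = (1/0.121 − 1/0.129)/(4πk) = 0.5125/(4π·61.7) = 6.610×10^-4 K/W
  R_cork board = (1/0.129 − 1/0.263)/(4πk) = 3.950/(4π·0.0520) = 6.044 K/W
ΣR = 6.610×10^-4 + 6.044 = 6.045 K/W
Q = ΔT/ΣR = (-190 °C − 18.9 °C)/6.045 = -34.6 W
(Negative Q ⇒ heat flows inward; heat gain = 34.6 W.)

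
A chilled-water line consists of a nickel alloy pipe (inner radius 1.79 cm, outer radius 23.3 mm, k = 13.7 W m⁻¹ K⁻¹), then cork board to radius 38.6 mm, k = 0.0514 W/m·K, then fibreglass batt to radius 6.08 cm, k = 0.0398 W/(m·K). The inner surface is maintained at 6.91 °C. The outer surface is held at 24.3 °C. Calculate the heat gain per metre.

Resistance network (inner→outer):
  R'_nickel alloy = ln(0.0233/0.0179)/(2πk) = 0.2637/(2π·13.7) = 0.003063 m·K/W
  R'_cork board = ln(0.0386/0.0233)/(2πk) = 0.5048/(2π·0.0514) = 1.563 m·K/W
  R'_fibreglass batt = ln(0.0608/0.0386)/(2πk) = 0.4543/(2π·0.0398) = 1.817 m·K/W
ΣR = 0.003063 + 1.563 + 1.817 = 3.383 m·K/W
Q' = ΔT/ΣR = (6.91 °C − 24.3 °C)/3.383 = -5.14 W/m
(Negative Q' ⇒ heat flows inward; heat gain = 5.14 W/m.)

Q' = 5.14 W/m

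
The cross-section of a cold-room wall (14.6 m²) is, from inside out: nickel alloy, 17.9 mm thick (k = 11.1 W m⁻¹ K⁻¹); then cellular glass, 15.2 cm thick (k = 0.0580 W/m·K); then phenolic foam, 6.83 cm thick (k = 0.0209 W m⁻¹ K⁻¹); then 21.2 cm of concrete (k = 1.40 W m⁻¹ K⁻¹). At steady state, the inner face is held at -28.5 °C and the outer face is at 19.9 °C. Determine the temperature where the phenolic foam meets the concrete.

Series thermal resistances, inner to outer:
  R_nickel alloy = L/(kA) = 0.0179/(11.1·14.6) = 1.105×10^-4 K/W
  R_cellular glass = L/(kA) = 0.152/(0.0580·14.6) = 0.1795 K/W
  R_phenolic foam = L/(kA) = 0.0683/(0.0209·14.6) = 0.2238 K/W
  R_concrete = L/(kA) = 0.212/(1.40·14.6) = 0.01037 K/W
ΣR = 1.105×10^-4 + 0.1795 + 0.2238 + 0.01037 = 0.4138 K/W
Q = ΔT/ΣR = (-28.5 °C − 19.9 °C)/0.4138 = -117.0 W
From the inner boundary to the phenolic foam/concrete interface, ΣR_partial = 0.4034 K/W.
T_interface = T_in − Q·ΣR_partial = -28.5 °C − (-117.0)(0.4034) = 18.7 °C

T = 18.7 °C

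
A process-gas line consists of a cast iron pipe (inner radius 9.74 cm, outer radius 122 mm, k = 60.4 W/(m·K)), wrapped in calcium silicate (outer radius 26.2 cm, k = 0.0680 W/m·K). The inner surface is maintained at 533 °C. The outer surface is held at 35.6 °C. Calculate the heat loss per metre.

Q' = 278 W/m

Series thermal resistances, inner to outer:
  R'_cast iron = ln(0.122/0.0974)/(2πk) = 0.2252/(2π·60.4) = 5.934×10^-4 m·K/W
  R'_calcium silicate = ln(0.262/0.122)/(2πk) = 0.7643/(2π·0.0680) = 1.789 m·K/W
ΣR = 5.934×10^-4 + 1.789 = 1.790 m·K/W
Q' = ΔT/ΣR = (533 °C − 35.6 °C)/1.790 = 278 W/m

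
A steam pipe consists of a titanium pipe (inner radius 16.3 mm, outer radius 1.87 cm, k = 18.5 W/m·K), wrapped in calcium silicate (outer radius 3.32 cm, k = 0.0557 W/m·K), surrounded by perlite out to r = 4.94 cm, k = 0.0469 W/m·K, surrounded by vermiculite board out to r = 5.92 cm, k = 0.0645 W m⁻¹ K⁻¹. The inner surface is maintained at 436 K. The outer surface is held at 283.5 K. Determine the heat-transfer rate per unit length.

Q' = 44.4 W/m

Treat each layer as a resistance in series:
  R'_titanium = ln(0.0187/0.0163)/(2πk) = 0.1374/(2π·18.5) = 0.001182 m·K/W
  R'_calcium silicate = ln(0.0332/0.0187)/(2πk) = 0.5740/(2π·0.0557) = 1.640 m·K/W
  R'_perlite = ln(0.0494/0.0332)/(2πk) = 0.3974/(2π·0.0469) = 1.349 m·K/W
  R'_vermiculite board = ln(0.0592/0.0494)/(2πk) = 0.1810/(2π·0.0645) = 0.4465 m·K/W
ΣR = 0.001182 + 1.640 + 1.349 + 0.4465 = 3.437 m·K/W
Q' = ΔT/ΣR = (436 K − 283.5 K)/3.437 = 44.4 W/m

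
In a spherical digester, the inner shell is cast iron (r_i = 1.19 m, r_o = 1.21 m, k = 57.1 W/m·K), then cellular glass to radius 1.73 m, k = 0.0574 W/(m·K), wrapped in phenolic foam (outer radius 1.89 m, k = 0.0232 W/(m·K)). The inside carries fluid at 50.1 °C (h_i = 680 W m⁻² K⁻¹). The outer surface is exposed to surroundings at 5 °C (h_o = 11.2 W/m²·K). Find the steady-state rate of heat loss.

Q = 87.7 W

Resistance network (inner→outer):
  R_conv,in = 1/(4πr²h) = 1/(4π·1.19²·680) = 8.264×10^-5 K/W
  R_cast iron = (1/1.19 − 1/1.21)/(4πk) = 0.01389/(4π·57.1) = 1.936×10^-5 K/W
  R_cellular glass = (1/1.21 − 1/1.73)/(4πk) = 0.2484/(4π·0.0574) = 0.3444 K/W
  R_phenolic foam = (1/1.73 − 1/1.89)/(4πk) = 0.04893/(4π·0.0232) = 0.1678 K/W
  R_conv,out = 1/(4πr²h) = 1/(4π·1.89²·11.2) = 0.001989 K/W
ΣR = 8.264×10^-5 + 1.936×10^-5 + 0.3444 + 0.1678 + 0.001989 = 0.5143 K/W
Q = ΔT/ΣR = (50.1 °C − 5 °C)/0.5143 = 87.7 W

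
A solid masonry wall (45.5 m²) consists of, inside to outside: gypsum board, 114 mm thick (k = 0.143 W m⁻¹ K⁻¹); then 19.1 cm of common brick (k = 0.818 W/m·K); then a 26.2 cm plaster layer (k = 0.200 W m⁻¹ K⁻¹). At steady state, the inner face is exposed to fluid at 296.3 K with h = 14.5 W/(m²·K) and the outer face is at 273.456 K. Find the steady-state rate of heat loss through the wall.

Resistance network (inner→outer):
  R_conv,in = 1/(hA) = 1/(14.5·45.5) = 0.001516 K/W
  R_gypsum board = L/(kA) = 0.114/(0.143·45.5) = 0.01752 K/W
  R_common brick = L/(kA) = 0.191/(0.818·45.5) = 0.005132 K/W
  R_plaster = L/(kA) = 0.262/(0.200·45.5) = 0.02879 K/W
ΣR = 0.001516 + 0.01752 + 0.005132 + 0.02879 = 0.05296 K/W
Q = ΔT/ΣR = (296.3 K − 273.456 K)/0.05296 = 431 W

Q = 431 W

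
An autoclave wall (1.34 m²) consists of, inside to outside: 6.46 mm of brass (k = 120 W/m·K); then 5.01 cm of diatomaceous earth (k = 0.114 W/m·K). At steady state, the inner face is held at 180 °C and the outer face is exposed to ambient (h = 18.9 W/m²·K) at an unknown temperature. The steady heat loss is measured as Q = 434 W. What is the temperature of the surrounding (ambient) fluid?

T_out = 20.5 °C

Series resistances:
  R_brass = L/(kA) = 0.00646/(120·1.34) = 4.017×10^-5 K/W
  R_diatomaceous earth = L/(kA) = 0.0501/(0.114·1.34) = 0.3280 K/W
  R_conv,out = 1/(hA) = 1/(18.9·1.34) = 0.03949 K/W
ΣR = 0.3675 K/W
ΔT = Q·ΣR = 434 × 0.3675 = 159.5 K
Heat flows outward, so T_out = T_in − ΔT = 180 − 159.5 = 20.5 °C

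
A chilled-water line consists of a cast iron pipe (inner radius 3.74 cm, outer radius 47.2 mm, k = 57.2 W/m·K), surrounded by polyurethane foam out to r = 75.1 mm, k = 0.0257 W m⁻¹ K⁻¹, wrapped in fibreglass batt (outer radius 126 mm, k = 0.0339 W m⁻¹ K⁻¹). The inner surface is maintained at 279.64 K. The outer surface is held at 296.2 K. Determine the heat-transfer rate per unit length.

Q' = 3.12 W/m

Resistance network (inner→outer):
  R'_cast iron = ln(0.0472/0.0374)/(2πk) = 0.2327/(2π·57.2) = 6.475×10^-4 m·K/W
  R'_polyurethane foam = ln(0.0751/0.0472)/(2πk) = 0.4644/(2π·0.0257) = 2.876 m·K/W
  R'_fibreglass batt = ln(0.126/0.0751)/(2πk) = 0.5175/(2π·0.0339) = 2.429 m·K/W
ΣR = 6.475×10^-4 + 2.876 + 2.429 = 5.306 m·K/W
Q' = ΔT/ΣR = (279.64 K − 296.2 K)/5.306 = -3.12 W/m
(Negative Q' ⇒ heat flows inward; heat gain = 3.12 W/m.)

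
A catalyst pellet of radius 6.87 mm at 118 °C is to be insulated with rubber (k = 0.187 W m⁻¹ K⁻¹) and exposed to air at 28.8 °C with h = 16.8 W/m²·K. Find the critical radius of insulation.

r_cr = 2.23 cm

For a sphere, r_cr = 2k_ins/h = 2·0.187/16.8 = 0.0223 m = 2.23 cm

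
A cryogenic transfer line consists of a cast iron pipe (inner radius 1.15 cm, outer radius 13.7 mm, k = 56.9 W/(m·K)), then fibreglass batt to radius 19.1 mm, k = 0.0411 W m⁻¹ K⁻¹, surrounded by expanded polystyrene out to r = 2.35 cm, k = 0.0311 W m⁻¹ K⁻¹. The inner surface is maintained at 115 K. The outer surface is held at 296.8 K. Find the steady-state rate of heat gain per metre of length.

Resistance network (inner→outer):
  R'_cast iron = ln(0.0137/0.0115)/(2πk) = 0.1750/(2π·56.9) = 4.896×10^-4 m·K/W
  R'_fibreglass batt = ln(0.0191/0.0137)/(2πk) = 0.3323/(2π·0.0411) = 1.287 m·K/W
  R'_expanded polystyrene = ln(0.0235/0.0191)/(2πk) = 0.2073/(2π·0.0311) = 1.061 m·K/W
ΣR = 4.896×10^-4 + 1.287 + 1.061 = 2.348 m·K/W
Q' = ΔT/ΣR = (115 K − 296.8 K)/2.348 = -77.4 W/m
(Negative Q' ⇒ heat flows inward; heat gain = 77.4 W/m.)

Q' = 77.4 W/m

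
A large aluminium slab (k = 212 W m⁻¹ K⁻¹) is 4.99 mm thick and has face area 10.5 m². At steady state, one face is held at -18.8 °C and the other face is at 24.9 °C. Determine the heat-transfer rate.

Q = 1.95×10^7 W

Q = kA·ΔT/L = 212 × 10.5 × |-18.8 °C − 24.9 °C| / 0.00499 = 1.95×10^7 W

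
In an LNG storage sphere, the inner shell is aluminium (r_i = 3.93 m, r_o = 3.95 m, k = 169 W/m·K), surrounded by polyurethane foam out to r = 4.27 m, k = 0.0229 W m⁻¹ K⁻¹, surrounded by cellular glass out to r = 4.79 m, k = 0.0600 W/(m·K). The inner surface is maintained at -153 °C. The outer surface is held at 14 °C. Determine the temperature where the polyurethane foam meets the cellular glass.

T = -42.5 °C

Resistance network (inner→outer):
  R_aluminium = (1/3.93 − 1/3.95)/(4πk) = 0.001288/(4π·169) = 6.067×10^-7 K/W
  R_polyurethane foam = (1/3.95 − 1/4.27)/(4πk) = 0.01897/(4π·0.0229) = 0.06593 K/W
  R_cellular glass = (1/4.27 − 1/4.79)/(4πk) = 0.02542/(4π·0.0600) = 0.03372 K/W
ΣR = 6.067×10^-7 + 0.06593 + 0.03372 = 0.09965 K/W
Q = ΔT/ΣR = (-153 °C − 14 °C)/0.09965 = -1676 W
From the inner boundary to the polyurethane foam/cellular glass interface, ΣR_partial = 0.06593 K/W.
T_interface = T_in − Q·ΣR_partial = -153 °C − (-1676)(0.06593) = -42.5 °C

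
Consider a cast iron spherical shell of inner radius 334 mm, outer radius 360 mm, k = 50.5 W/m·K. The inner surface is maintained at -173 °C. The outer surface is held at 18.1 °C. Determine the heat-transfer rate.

Q = 561 kW

Q = 4πk·ΔT/(1/r₁ − 1/r₂) = 4π × 50.5 × 191.1 / (1/0.334 − 1/0.360) = 5.61×10^5 W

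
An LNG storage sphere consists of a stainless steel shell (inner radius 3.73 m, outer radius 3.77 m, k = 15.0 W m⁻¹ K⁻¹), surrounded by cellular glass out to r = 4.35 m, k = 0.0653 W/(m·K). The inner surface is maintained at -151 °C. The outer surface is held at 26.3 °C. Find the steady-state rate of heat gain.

Q = 4110 W

Series thermal resistances, inner to outer:
  R_stainless steel = (1/3.73 − 1/3.77)/(4πk) = 0.002845/(4π·15.0) = 1.509×10^-5 K/W
  R_cellular glass = (1/3.77 − 1/4.35)/(4πk) = 0.03537/(4π·0.0653) = 0.04310 K/W
ΣR = 1.509×10^-5 + 0.04310 = 0.04312 K/W
Q = ΔT/ΣR = (-151 °C − 26.3 °C)/0.04312 = -4110 W
(Negative Q ⇒ heat flows inward; heat gain = 4110 W.)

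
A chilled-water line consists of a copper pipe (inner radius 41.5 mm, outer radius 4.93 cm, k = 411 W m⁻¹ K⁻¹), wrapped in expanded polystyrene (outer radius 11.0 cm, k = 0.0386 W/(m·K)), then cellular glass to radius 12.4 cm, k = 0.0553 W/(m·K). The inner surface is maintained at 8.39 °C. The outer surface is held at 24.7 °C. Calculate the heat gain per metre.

Q' = 4.46 W/m

Treat each layer as a resistance in series:
  R'_copper = ln(0.0493/0.0415)/(2πk) = 0.1722/(2π·411) = 6.669×10^-5 m·K/W
  R'_expanded polystyrene = ln(0.110/0.0493)/(2πk) = 0.8026/(2π·0.0386) = 3.309 m·K/W
  R'_cellular glass = ln(0.124/0.110)/(2πk) = 0.1198/(2π·0.0553) = 0.3448 m·K/W
ΣR = 6.669×10^-5 + 3.309 + 0.3448 = 3.654 m·K/W
Q' = ΔT/ΣR = (8.39 °C − 24.7 °C)/3.654 = -4.46 W/m
(Negative Q' ⇒ heat flows inward; heat gain = 4.46 W/m.)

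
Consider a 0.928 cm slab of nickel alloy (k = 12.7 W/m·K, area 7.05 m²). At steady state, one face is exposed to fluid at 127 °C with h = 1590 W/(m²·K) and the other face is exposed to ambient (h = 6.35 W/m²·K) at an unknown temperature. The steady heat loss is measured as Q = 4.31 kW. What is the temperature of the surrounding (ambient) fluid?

Sum the resistances:
  R_conv,in = 1/(hA) = 1/(1590·7.05) = 8.921×10^-5 K/W
  R_nickel alloy = L/(kA) = 0.00928/(12.7·7.05) = 1.036×10^-4 K/W
  R_conv,out = 1/(hA) = 1/(6.35·7.05) = 0.02234 K/W
ΣR = 0.02253 K/W
ΔT = Q·ΣR = 4310 × 0.02253 = 97.10 K
Heat flows outward, so T_out = T_in − ΔT = 127 − 97.10 = 29.9 °C

T_out = 29.9 °C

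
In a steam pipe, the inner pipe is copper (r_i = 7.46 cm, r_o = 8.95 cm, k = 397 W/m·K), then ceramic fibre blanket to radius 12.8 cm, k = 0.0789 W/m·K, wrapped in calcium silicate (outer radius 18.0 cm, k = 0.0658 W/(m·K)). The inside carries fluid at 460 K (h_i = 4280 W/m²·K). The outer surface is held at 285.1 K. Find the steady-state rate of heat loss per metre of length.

Q' = 113 W/m

Resistance network (inner→outer):
  R'_conv,in = 1/(2πr h) = 1/(2π·0.0746·4280) = 4.985×10^-4 m·K/W
  R'_copper = ln(0.0895/0.0746)/(2πk) = 0.1821/(2π·397) = 7.300×10^-5 m·K/W
  R'_ceramic fibre blanket = ln(0.128/0.0895)/(2πk) = 0.3578/(2π·0.0789) = 0.7217 m·K/W
  R'_calcium silicate = ln(0.180/0.128)/(2πk) = 0.3409/(2π·0.0658) = 0.8246 m·K/W
ΣR = 4.985×10^-4 + 7.300×10^-5 + 0.7217 + 0.8246 = 1.547 m·K/W
Q' = ΔT/ΣR = (460 K − 285.1 K)/1.547 = 113 W/m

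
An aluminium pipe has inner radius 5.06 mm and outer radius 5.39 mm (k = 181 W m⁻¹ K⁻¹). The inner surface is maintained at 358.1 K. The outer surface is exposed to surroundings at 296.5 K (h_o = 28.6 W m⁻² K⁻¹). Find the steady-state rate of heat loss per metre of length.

Q' = 59.7 W/m

Resistance network (inner→outer):
  R'_aluminium = ln(0.00539/0.00506)/(2πk) = 0.06318/(2π·181) = 5.555×10^-5 m·K/W
  R'_conv,out = 1/(2πr h) = 1/(2π·0.00539·28.6) = 1.032 m·K/W
ΣR = 5.555×10^-5 + 1.032 = 1.032 m·K/W
Q' = ΔT/ΣR = (358.1 K − 296.5 K)/1.032 = 59.7 W/m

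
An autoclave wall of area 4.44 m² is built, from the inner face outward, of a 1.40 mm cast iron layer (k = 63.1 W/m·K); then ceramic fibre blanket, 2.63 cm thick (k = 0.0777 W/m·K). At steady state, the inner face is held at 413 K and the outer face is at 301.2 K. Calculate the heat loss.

Q = 1470 W

Resistance network (inner→outer):
  R_cast iron = L/(kA) = 0.00140/(63.1·4.44) = 4.997×10^-6 K/W
  R_ceramic fibre blanket = L/(kA) = 0.0263/(0.0777·4.44) = 0.07623 K/W
ΣR = 4.997×10^-6 + 0.07623 = 0.07623 K/W
Q = ΔT/ΣR = (413 K − 301.2 K)/0.07623 = 1470 W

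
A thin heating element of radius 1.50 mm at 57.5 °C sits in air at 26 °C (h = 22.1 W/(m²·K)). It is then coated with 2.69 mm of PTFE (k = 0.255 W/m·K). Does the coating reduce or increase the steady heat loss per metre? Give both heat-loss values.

Critical radius for a cylinder: r_cr = k/h = 0.0115 m = 1.15 cm.
Outer radius after coating: r₂ = 0.00150 + 0.00269 = 0.00419 m.
Since r₁ < r_cr and r₂ ≤ r_cr, the coating moves toward the maximum at r_cr — heat loss rises.
Bare: R = 1/(2πr₁h) = 4.801 m·K/W; Q = 31.5/4.801 = 6.56 W/m.
Coated: R = R_cond + R_conv = 2.360 m·K/W; Q = 31.5/2.360 = 13.3 W/m.

increases: 6.56 → 13.3 W/m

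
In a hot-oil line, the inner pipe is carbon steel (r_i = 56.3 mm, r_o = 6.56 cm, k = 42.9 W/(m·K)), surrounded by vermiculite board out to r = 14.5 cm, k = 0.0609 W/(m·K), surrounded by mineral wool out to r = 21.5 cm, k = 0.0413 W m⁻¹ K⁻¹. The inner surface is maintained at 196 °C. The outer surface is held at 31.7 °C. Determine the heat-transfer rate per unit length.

Treat each layer as a resistance in series:
  R'_carbon steel = ln(0.0656/0.0563)/(2πk) = 0.1529/(2π·42.9) = 5.672×10^-4 m·K/W
  R'_vermiculite board = ln(0.145/0.0656)/(2πk) = 0.7932/(2π·0.0609) = 2.073 m·K/W
  R'_mineral wool = ln(0.215/0.145)/(2πk) = 0.3939/(2π·0.0413) = 1.518 m·K/W
ΣR = 5.672×10^-4 + 2.073 + 1.518 = 3.592 m·K/W
Q' = ΔT/ΣR = (196 °C − 31.7 °C)/3.592 = 45.7 W/m

Q' = 45.7 W/m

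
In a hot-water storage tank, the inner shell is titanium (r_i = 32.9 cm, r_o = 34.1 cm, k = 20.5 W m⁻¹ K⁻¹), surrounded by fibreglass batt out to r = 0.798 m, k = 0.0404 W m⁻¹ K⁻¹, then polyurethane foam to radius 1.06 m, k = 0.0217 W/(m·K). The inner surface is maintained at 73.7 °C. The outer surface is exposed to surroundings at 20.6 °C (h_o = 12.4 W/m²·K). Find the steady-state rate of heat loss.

Resistance network (inner→outer):
  R_titanium = (1/0.329 − 1/0.341)/(4πk) = 0.1070/(4π·20.5) = 4.152×10^-4 K/W
  R_fibreglass batt = (1/0.341 − 1/0.798)/(4πk) = 1.679/(4π·0.0404) = 3.308 K/W
  R_polyurethane foam = (1/0.798 − 1/1.06)/(4πk) = 0.3097/(4π·0.0217) = 1.136 K/W
  R_conv,out = 1/(4πr²h) = 1/(4π·1.06²·12.4) = 0.005712 K/W
ΣR = 4.152×10^-4 + 3.308 + 1.136 + 0.005712 = 4.450 K/W
Q = ΔT/ΣR = (73.7 °C − 20.6 °C)/4.450 = 11.9 W

Q = 11.9 W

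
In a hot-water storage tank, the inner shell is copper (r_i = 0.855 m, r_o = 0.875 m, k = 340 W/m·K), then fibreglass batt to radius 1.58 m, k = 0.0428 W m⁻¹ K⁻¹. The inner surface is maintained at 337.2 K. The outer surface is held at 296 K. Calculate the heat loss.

Q = 43.5 W

Treat each layer as a resistance in series:
  R_copper = (1/0.855 − 1/0.875)/(4πk) = 0.02673/(4π·340) = 6.257×10^-6 K/W
  R_fibreglass batt = (1/0.875 − 1/1.58)/(4πk) = 0.5099/(4π·0.0428) = 0.9481 K/W
ΣR = 6.257×10^-6 + 0.9481 = 0.9481 K/W
Q = ΔT/ΣR = (337.2 K − 296 K)/0.9481 = 43.5 W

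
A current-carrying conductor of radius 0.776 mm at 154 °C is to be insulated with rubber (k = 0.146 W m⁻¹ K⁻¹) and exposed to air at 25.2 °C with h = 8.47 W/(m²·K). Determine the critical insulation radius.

For a cylinder, r_cr = k_ins/h = 0.146/8.47 = 0.0172 m = 1.72 cm

r_cr = 1.72 cm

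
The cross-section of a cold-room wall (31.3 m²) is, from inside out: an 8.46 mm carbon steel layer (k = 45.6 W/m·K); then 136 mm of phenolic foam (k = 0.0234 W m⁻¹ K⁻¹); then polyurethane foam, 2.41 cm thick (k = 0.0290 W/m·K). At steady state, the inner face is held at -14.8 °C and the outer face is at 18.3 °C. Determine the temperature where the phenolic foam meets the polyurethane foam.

Resistance network (inner→outer):
  R_carbon steel = L/(kA) = 0.00846/(45.6·31.3) = 5.927×10^-6 K/W
  R_phenolic foam = L/(kA) = 0.136/(0.0234·31.3) = 0.1857 K/W
  R_polyurethane foam = L/(kA) = 0.0241/(0.0290·31.3) = 0.02655 K/W
ΣR = 5.927×10^-6 + 0.1857 + 0.02655 = 0.2123 K/W
Q = ΔT/ΣR = (-14.8 °C − 18.3 °C)/0.2123 = -155.9 W
From the inner boundary to the phenolic foam/polyurethane foam interface, ΣR_partial = 0.1857 K/W.
T_interface = T_in − Q·ΣR_partial = -14.8 °C − (-155.9)(0.1857) = 14.2 °C

T = 14.2 °C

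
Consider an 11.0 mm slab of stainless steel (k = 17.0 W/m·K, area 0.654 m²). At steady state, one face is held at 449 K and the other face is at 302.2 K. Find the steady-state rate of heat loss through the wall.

Q = 148 kW

Q = kA·ΔT/L = 17.0 × 0.654 × |449 K − 302.2 K| / 0.0110 = 1.48×10^5 W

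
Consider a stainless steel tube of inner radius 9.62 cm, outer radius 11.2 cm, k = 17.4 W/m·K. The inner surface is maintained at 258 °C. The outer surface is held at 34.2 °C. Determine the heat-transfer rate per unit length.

Q' = 1.61×10^5 W/m

Q' = 2πk·ΔT/ln(r₂/r₁) = 2π × 17.4 × 223.8 / ln(0.112/0.0962) = 1.61×10^5 W/m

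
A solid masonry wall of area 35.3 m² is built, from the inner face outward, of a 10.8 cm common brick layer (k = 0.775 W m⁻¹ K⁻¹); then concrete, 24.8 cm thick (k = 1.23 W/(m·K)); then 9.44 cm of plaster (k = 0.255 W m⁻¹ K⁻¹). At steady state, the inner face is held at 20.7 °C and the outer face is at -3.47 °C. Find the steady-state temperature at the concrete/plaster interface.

T = 9.11 °C

Resistance network (inner→outer):
  R_common brick = L/(kA) = 0.108/(0.775·35.3) = 0.003948 K/W
  R_concrete = L/(kA) = 0.248/(1.23·35.3) = 0.005712 K/W
  R_plaster = L/(kA) = 0.0944/(0.255·35.3) = 0.01049 K/W
ΣR = 0.003948 + 0.005712 + 0.01049 = 0.02015 K/W
Q = ΔT/ΣR = (20.7 °C − -3.47 °C)/0.02015 = 1200 W
From the inner boundary to the concrete/plaster interface, ΣR_partial = 0.009660 K/W.
T_interface = T_in − Q·ΣR_partial = 20.7 °C − (1200)(0.009660) = 9.11 °C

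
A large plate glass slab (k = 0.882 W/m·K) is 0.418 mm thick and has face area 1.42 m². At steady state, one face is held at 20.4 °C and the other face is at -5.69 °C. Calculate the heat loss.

Q = kA·ΔT/L = 0.882 × 1.42 × |20.4 °C − -5.69 °C| / 4.18×10^-4 = 78200 W

Q = 78.2 kW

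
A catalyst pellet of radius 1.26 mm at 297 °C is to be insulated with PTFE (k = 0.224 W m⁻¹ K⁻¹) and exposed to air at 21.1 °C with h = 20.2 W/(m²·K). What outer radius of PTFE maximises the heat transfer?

r_cr = 2.22 cm

For a sphere, r_cr = 2k_ins/h = 2·0.224/20.2 = 0.0222 m = 2.22 cm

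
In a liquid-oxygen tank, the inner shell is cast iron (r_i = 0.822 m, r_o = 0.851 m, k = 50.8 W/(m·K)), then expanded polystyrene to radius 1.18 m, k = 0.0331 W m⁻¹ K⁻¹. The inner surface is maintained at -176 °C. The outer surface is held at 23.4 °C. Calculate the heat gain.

Resistance network (inner→outer):
  R_cast iron = (1/0.822 − 1/0.851)/(4πk) = 0.04146/(4π·50.8) = 6.494×10^-5 K/W
  R_expanded polystyrene = (1/0.851 − 1/1.18)/(4πk) = 0.3276/(4π·0.0331) = 0.7877 K/W
ΣR = 6.494×10^-5 + 0.7877 = 0.7878 K/W
Q = ΔT/ΣR = (-176 °C − 23.4 °C)/0.7878 = -253 W
(Negative Q ⇒ heat flows inward; heat gain = 253 W.)

Q = 253 W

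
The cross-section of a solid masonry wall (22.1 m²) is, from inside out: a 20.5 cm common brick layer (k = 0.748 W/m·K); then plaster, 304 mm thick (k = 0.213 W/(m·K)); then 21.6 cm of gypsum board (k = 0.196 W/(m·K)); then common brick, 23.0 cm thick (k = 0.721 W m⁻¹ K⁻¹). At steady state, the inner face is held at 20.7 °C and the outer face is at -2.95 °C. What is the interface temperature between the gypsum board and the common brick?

T = -0.53 °C

Series thermal resistances, inner to outer:
  R_common brick = L/(kA) = 0.205/(0.748·22.1) = 0.01240 K/W
  R_plaster = L/(kA) = 0.304/(0.213·22.1) = 0.06458 K/W
  R_gypsum board = L/(kA) = 0.216/(0.196·22.1) = 0.04987 K/W
  R_common brick = L/(kA) = 0.230/(0.721·22.1) = 0.01443 K/W
ΣR = 0.01240 + 0.06458 + 0.04987 + 0.01443 = 0.1413 K/W
Q = ΔT/ΣR = (20.7 °C − -2.95 °C)/0.1413 = 167.4 W
From the inner boundary to the gypsum board/common brick interface, ΣR_partial = 0.1268 K/W.
T_interface = T_in − Q·ΣR_partial = 20.7 °C − (167.4)(0.1268) = -0.53 °C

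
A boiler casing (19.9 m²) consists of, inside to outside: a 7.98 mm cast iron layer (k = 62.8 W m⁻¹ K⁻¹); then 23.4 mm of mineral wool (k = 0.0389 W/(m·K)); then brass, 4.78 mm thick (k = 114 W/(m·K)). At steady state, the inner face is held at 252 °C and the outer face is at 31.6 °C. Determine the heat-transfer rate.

Q = 7290 W

Treat each layer as a resistance in series:
  R_cast iron = L/(kA) = 0.00798/(62.8·19.9) = 6.385×10^-6 K/W
  R_mineral wool = L/(kA) = 0.0234/(0.0389·19.9) = 0.03023 K/W
  R_brass = L/(kA) = 0.00478/(114·19.9) = 2.107×10^-6 K/W
ΣR = 6.385×10^-6 + 0.03023 + 2.107×10^-6 = 0.03024 K/W
Q = ΔT/ΣR = (252 °C − 31.6 °C)/0.03024 = 7290 W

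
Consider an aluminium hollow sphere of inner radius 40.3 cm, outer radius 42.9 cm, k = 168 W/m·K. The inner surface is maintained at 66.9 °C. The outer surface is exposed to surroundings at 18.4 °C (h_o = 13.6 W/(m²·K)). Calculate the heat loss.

Q = 1520 W

Resistance network (inner→outer):
  R_aluminium = (1/0.403 − 1/0.429)/(4πk) = 0.1504/(4π·168) = 7.123×10^-5 K/W
  R_conv,out = 1/(4πr²h) = 1/(4π·0.429²·13.6) = 0.03179 K/W
ΣR = 7.123×10^-5 + 0.03179 = 0.03186 K/W
Q = ΔT/ΣR = (66.9 °C − 18.4 °C)/0.03186 = 1520 W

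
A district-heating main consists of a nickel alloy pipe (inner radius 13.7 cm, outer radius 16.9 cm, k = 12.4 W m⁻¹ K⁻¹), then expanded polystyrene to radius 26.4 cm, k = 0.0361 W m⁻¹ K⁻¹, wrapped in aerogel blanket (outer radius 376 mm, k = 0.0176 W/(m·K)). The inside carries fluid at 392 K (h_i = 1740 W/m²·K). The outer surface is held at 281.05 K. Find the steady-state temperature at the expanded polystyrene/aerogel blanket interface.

T = 349.7 K

Resistance network (inner→outer):
  R'_conv,in = 1/(2πr h) = 1/(2π·0.137·1740) = 6.677×10^-4 m·K/W
  R'_nickel alloy = ln(0.169/0.137)/(2πk) = 0.2099/(2π·12.4) = 0.002694 m·K/W
  R'_expanded polystyrene = ln(0.264/0.169)/(2πk) = 0.4461/(2π·0.0361) = 1.967 m·K/W
  R'_aerogel blanket = ln(0.376/0.264)/(2πk) = 0.3536/(2π·0.0176) = 3.198 m·K/W
ΣR = 6.677×10^-4 + 0.002694 + 1.967 + 3.198 = 5.168 m·K/W
Q' = ΔT/ΣR = (392 K − 281.05 K)/5.168 = 21.47 W/m
From the inner boundary to the expanded polystyrene/aerogel blanket interface, ΣR_partial = 1.970 m·K/W.
T_interface = T_in − Q'·ΣR_partial = 392 K − (21.47)(1.970) = 349.7 K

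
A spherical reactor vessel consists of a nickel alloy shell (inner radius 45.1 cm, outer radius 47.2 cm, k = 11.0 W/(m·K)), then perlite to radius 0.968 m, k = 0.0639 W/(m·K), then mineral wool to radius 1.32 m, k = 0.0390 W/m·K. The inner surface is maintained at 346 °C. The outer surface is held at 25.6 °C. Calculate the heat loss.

Q = 167 W

Treat each layer as a resistance in series:
  R_nickel alloy = (1/0.451 − 1/0.472)/(4πk) = 0.09865/(4π·11.0) = 7.137×10^-4 K/W
  R_perlite = (1/0.472 − 1/0.968)/(4πk) = 1.086/(4π·0.0639) = 1.352 K/W
  R_mineral wool = (1/0.968 − 1/1.32)/(4πk) = 0.2755/(4π·0.0390) = 0.5621 K/W
ΣR = 7.137×10^-4 + 1.352 + 0.5621 = 1.915 K/W
Q = ΔT/ΣR = (346 °C − 25.6 °C)/1.915 = 167 W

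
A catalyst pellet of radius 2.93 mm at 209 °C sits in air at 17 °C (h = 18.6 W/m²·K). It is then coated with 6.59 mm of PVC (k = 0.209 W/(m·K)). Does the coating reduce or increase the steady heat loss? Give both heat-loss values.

increases: 0.385 → 1.40 W

Critical radius for a sphere: r_cr = 2k/h = 0.0225 m = 2.25 cm.
Outer radius after coating: r₂ = 0.00293 + 0.00659 = 0.00952 m.
Since r₁ < r_cr and r₂ ≤ r_cr, the coating moves toward the maximum at r_cr — heat loss rises.
Bare: R = 1/(4πr₁²h) = 498.4 K/W; Q = 192/498.4 = 0.385 W.
Coated: R = R_cond + R_conv = 137.2 K/W; Q = 192/137.2 = 1.40 W.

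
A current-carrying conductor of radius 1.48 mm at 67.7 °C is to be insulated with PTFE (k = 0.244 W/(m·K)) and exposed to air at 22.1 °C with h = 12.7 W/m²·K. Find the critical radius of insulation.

For a cylinder, r_cr = k_ins/h = 0.244/12.7 = 0.0192 m = 1.92 cm

r_cr = 1.92 cm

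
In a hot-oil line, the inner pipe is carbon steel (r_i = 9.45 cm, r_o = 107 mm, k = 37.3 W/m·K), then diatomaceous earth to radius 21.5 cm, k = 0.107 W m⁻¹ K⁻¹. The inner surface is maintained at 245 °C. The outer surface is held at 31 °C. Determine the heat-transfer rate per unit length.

Q' = 206 W/m

Resistance network (inner→outer):
  R'_carbon steel = ln(0.107/0.0945)/(2πk) = 0.1242/(2π·37.3) = 5.301×10^-4 m·K/W
  R'_diatomaceous earth = ln(0.215/0.107)/(2πk) = 0.6978/(2π·0.107) = 1.038 m·K/W
ΣR = 5.301×10^-4 + 1.038 = 1.039 m·K/W
Q' = ΔT/ΣR = (245 °C − 31 °C)/1.039 = 206 W/m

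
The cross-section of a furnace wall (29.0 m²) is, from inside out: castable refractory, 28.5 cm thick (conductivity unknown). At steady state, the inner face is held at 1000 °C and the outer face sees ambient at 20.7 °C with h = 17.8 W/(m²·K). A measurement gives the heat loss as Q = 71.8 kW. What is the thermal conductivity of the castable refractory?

k = 0.840 W/m·K

ΣR = ΔT/Q = |1000 − 20.7|/71800 = 0.01364 K/W
Known resistances:
  R_conv,out = 1/(hA) = 1/(17.8·29.0) = 0.001937 K/W
R_castable refractory = ΣR − ΣR_known = 0.01364 − 0.001937 = 0.01170 K/W
L/(kA) = 0.01170 ⇒ k = 0.285/(0.01170·29.0) = 0.840 W/m·K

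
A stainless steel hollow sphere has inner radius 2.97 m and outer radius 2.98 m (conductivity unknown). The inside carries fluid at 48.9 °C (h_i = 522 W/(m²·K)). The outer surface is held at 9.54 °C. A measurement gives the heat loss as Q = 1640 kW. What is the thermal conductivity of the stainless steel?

k = 13.4 W/m·K

ΣR = ΔT/Q = |48.9 − 9.54|/1.64×10^6 = 2.400×10^-5 K/W
Known resistances:
  R_conv,in = 1/(4πr²h) = 1/(4π·2.97²·522) = 1.728×10^-5 K/W
R_stainless steel = ΣR − ΣR_known = 2.400×10^-5 − 1.728×10^-5 = 6.720×10^-6 K/W
(1/r₁−1/r₂)/(4πk) = 6.720×10^-6 ⇒ k = 0.001130/(4π·6.720×10^-6) = 13.4 W/m·K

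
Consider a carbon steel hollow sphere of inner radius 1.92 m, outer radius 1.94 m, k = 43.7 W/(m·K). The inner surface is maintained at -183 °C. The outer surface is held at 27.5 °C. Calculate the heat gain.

Q = 4πk·ΔT/(1/r₁ − 1/r₂) = 4π × 43.7 × 210.5 / (1/1.92 − 1/1.94) = 2.15×10^7 W

Q = 21500 kW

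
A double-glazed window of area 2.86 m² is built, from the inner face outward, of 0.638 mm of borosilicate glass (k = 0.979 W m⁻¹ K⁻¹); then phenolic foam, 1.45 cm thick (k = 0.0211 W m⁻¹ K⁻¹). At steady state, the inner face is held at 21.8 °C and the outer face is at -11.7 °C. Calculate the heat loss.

Q = 139 W

Series thermal resistances, inner to outer:
  R_borosilicate glass = L/(kA) = 6.38×10^-4/(0.979·2.86) = 2.279×10^-4 K/W
  R_phenolic foam = L/(kA) = 0.0145/(0.0211·2.86) = 0.2403 K/W
ΣR = 2.279×10^-4 + 0.2403 = 0.2405 K/W
Q = ΔT/ΣR = (21.8 °C − -11.7 °C)/0.2405 = 139 W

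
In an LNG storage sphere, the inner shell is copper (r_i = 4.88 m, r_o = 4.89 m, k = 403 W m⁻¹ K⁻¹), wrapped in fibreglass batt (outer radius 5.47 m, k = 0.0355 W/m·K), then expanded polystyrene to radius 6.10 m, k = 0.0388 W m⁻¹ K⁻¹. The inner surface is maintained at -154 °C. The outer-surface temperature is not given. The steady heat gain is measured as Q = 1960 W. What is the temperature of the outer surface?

T_out = 17.2 °C

Sum the resistances:
  R_copper = (1/4.88 − 1/4.89)/(4πk) = 4.191×10^-4/(4π·403) = 8.275×10^-8 K/W
  R_fibreglass batt = (1/4.89 − 1/5.47)/(4πk) = 0.02168/(4π·0.0355) = 0.04861 K/W
  R_expanded polystyrene = (1/5.47 − 1/6.10)/(4πk) = 0.01888/(4π·0.0388) = 0.03872 K/W
ΣR = 0.08733 K/W
ΔT = Q·ΣR = 1960 × 0.08733 = 171.2 K
Heat flows inward, so T_out = T_in + ΔT = -154 + 171.2 = 17.2 °C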